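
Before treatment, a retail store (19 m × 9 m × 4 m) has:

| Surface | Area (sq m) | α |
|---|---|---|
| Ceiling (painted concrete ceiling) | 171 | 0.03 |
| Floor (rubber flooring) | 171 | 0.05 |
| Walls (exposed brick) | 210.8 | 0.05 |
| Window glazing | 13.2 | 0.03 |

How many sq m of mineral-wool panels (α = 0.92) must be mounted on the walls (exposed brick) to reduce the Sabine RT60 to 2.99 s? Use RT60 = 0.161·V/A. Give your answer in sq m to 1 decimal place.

14.0

Equivalent absorption area: A₁ = 171·0.03 + 171·0.05 + 210.8·0.05 + 13.2·0.03 = 24.616 sq m.
V = 684 m³. Target absorption A₂ = 0.161 × 684 / 2.99 = 36.831 sabins.
ΔA needed = 36.831 − 24.616 = 12.215 sabins.
Each sq m of panel replacing the walls (exposed brick) adds (0.92 − 0.05) = 0.87 sabins.
Panel area = 12.215 / 0.87 = 14.0 sq m.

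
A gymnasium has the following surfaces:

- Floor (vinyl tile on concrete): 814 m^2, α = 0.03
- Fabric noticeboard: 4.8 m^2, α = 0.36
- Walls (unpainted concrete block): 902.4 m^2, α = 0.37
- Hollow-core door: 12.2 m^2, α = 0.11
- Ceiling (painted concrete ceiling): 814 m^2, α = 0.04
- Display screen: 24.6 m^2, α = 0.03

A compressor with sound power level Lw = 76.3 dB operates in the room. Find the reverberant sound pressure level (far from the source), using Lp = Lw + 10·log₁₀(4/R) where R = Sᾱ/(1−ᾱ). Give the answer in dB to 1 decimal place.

55.6 dB

Σ(Sᵢαᵢ) = 814·0.03 + 4.8·0.36 + 902.4·0.37 + 12.2·0.11 + 814·0.04 + 24.6·0.03 = 394.676; total area S = 2572.0 m^2.
ᾱ = 394.676/2572.0 = 0.1535; R = Sᾱ/(1−ᾱ) = 394.676/(1−0.1535) = 466.245 m^2.
Lp = Lw + 10 log₁₀(4/R) = 76.3 -20.67 = 55.6 dB.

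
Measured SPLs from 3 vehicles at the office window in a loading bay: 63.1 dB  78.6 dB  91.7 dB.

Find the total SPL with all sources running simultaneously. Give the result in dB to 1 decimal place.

Sum in the linear (power) domain: Σ 10^(Lᵢ/10) = 10^(63.1/10) + 10^(78.6/10) + 10^(91.7/10) = 1.554e+09.
L_total = 10·log₁₀(1.554e+09) = 91.9 dB.

91.9 dB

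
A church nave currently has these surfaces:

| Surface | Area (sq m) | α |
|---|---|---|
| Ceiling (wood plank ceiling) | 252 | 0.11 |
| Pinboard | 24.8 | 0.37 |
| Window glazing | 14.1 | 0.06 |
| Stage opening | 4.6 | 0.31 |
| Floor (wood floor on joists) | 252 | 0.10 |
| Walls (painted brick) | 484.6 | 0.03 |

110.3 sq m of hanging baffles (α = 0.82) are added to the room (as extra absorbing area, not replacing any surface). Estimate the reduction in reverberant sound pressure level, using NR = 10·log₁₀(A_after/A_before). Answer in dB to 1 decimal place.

Equivalent absorption area: A_before = 252*0.11 + 24.8*0.37 + 14.1*0.06 + 4.6*0.31 + 252*0.10 + 484.6*0.03 = 78.906 sq m.
Treatment contributes 110.3·0.82 = 90.446 sabins.
A_after = 78.906 + 90.446 = 169.352 sabins.
Reduction = 10 log₁₀(A_after/A_before) = 10 log₁₀(2.1462) = 3.3 dB.

3.3 dB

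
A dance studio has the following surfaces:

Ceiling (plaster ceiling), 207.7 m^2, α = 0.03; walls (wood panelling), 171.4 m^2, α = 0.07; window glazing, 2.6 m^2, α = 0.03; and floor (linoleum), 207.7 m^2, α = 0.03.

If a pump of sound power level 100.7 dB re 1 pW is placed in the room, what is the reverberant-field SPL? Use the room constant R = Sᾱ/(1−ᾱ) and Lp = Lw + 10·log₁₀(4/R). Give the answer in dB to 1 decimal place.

92.6 dB

A = 24.538 sabins; S = 589.4 m^2.
ᾱ = 0.0416, so room constant R = A/(1−ᾱ) = 25.603 m^2.
Lp = 100.7 + 10·log₁₀(4/25.603) = 100.7 + (-8.06) = 92.6 dB.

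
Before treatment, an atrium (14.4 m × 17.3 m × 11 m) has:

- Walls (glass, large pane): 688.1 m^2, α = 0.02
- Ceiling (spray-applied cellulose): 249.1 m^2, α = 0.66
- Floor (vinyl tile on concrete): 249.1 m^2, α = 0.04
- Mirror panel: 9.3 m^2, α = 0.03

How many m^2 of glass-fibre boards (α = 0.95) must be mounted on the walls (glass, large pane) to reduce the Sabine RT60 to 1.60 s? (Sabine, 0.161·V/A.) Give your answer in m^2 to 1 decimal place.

Equivalent absorption area: A₁ = 688.1×0.02 + 249.1×0.66 + 249.1×0.04 + 9.3×0.03 = 188.411 m^2.
V = 2740.32 m³. Target absorption A₂ = 0.161 × 2740.32 / 1.60 = 275.745 sabins.
Absorption to add: 275.745 − 188.411 = 87.334 sabins.
Net gain per m^2: Δα = 0.95 − 0.02 = 0.93.
Area = ΔA/Δα = 87.334/0.93 = 93.9 m^2.

93.9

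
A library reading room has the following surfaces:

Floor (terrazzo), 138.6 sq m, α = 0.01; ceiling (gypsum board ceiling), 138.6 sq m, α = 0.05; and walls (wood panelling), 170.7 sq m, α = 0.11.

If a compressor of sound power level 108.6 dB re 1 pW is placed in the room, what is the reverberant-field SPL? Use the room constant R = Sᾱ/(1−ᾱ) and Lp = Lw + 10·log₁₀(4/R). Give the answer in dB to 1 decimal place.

100.0 dB

Σ(Sᵢαᵢ) = 138.6×0.01 + 138.6×0.05 + 170.7×0.11 = 27.093; total area S = 447.9 sq m.
ᾱ = 0.0605, so room constant R = A/(1−ᾱ) = 28.838 sq m.
Lp = Lw + 10 log₁₀(4/R) = 108.6 -8.58 = 100.0 dB.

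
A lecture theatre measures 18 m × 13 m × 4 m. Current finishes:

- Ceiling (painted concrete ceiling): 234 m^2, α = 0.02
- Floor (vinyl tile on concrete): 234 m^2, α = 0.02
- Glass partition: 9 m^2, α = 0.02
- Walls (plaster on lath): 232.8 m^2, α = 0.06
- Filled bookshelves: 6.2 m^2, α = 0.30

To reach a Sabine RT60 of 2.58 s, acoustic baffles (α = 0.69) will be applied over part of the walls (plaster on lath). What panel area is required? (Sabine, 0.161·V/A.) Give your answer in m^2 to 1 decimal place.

A₁ = Σ Sᵢαᵢ = 234×0.02 + 234×0.02 + 9×0.02 + 232.8×0.06 + 6.2×0.30 = 25.368 sabins.
Required A₂ = 0.161·936/2.58 = 58.409 sabins.
ΔA needed = 58.409 − 25.368 = 33.041 sabins.
Each m^2 of panel replacing the walls (plaster on lath) adds (0.69 − 0.06) = 0.63 sabins.
Area = ΔA/Δα = 33.041/0.63 = 52.4 m^2.

52.4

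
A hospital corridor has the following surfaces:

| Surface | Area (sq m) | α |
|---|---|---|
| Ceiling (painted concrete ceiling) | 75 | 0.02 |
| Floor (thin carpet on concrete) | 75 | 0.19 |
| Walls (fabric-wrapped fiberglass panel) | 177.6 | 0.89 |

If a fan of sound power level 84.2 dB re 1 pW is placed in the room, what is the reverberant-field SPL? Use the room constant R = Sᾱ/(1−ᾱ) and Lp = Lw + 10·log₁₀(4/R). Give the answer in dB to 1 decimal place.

64.5 dB

A = 173.814 sabins; S = 327.6 sq m.
ᾱ = 0.5306, so room constant R = A/(1−ᾱ) = 370.290 sq m.
Lp = 84.2 + 10·log₁₀(4/370.290) = 84.2 + (-19.66) = 64.5 dB.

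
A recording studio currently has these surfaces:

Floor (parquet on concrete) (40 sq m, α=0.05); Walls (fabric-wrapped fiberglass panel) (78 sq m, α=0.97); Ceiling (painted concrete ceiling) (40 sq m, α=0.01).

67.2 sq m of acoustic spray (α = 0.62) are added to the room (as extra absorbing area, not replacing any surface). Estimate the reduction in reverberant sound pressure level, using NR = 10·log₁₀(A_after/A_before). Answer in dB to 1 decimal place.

1.9 dB

Summing Sᵢαᵢ: 2.000 + 75.660 + 0.400 → A_before = 78.060 sabins.
Treatment contributes 67.2·0.62 = 41.664 sabins.
A_after = 78.060 + 41.664 = 119.724 sabins.
NR = 10·log₁₀(119.724/78.060) = 1.9 dB.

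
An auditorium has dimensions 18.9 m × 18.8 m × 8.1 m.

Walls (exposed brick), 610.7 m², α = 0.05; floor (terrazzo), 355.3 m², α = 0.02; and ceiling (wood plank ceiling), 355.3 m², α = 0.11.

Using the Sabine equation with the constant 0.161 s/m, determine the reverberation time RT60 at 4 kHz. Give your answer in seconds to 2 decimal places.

Summing Sᵢαᵢ: 30.535 + 7.106 + 39.083 → A = 76.724 sabins.
V = 18.9·18.8·8.1 = 2878.092 m³.
T = 0.161 V/A = 0.161·2878.092/76.724 = 6.04 s.

6.04 sec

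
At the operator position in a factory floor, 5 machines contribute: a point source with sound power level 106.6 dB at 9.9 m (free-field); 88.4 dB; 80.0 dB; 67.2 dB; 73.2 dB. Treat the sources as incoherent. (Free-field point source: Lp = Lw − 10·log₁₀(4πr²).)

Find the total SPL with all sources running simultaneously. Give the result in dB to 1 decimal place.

89.3 dB

Source at 9.9 m: Lp = 106.6 − 10·log₁₀(4π·9.9²) = 106.6 − 10·log₁₀(1231.630) = 75.7 dB.
Sum in the linear (power) domain: Σ 10^(Lᵢ/10) = 10^(75.7/10) + 10^(88.4/10) + 10^(80.0/10) + 10^(67.2/10) + 10^(73.2/10) = 8.551e+08.
L_total = 10·log₁₀(8.551e+08) = 89.3 dB.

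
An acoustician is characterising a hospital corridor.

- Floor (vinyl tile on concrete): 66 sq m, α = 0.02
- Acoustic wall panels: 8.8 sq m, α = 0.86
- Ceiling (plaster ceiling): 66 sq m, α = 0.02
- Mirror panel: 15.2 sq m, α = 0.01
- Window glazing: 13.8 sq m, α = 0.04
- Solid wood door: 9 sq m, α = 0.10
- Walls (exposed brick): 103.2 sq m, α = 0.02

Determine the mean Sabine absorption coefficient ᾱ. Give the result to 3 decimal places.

0.049

S = Σ Sᵢ = 66 + 8.8 + 66 + 15.2 + 13.8 + 9 + 103.2 = 282.0 sq m.
A = 66*0.02 + 8.8*0.86 + 66*0.02 + 15.2*0.01 + 13.8*0.04 + 9*0.10 + 103.2*0.02 = 13.876 sabins.
ᾱ = 13.876 / 282.0 = 0.049.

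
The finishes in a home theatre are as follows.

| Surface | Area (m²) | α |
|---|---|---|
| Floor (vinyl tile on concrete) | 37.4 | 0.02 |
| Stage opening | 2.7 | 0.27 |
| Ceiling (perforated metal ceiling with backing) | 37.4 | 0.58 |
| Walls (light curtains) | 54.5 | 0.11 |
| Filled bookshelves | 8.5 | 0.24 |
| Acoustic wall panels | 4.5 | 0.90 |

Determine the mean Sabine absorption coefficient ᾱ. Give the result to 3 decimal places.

0.243

Total surface area S = 145.0 m².
Weighted sum Σ Sα = 35.254.
ᾱ = 35.254 / 145.0 = 0.243.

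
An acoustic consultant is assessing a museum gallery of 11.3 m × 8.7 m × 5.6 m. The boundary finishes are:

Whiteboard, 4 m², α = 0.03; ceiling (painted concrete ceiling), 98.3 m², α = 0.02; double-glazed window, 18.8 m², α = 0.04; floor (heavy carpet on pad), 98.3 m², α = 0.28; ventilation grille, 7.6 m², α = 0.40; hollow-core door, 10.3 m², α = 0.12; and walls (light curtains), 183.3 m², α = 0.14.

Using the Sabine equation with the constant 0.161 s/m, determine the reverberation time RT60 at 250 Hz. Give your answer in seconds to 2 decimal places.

1.47 s

Total absorption A = 4·0.03 + 98.3·0.02 + 18.8·0.04 + 98.3·0.28 + 7.6·0.40 + 10.3·0.12 + 183.3·0.14
  = 0.120 + 1.966 + 0.752 + 27.524 + 3.040 + 1.236 + 25.662 = 60.300 m² sabins.
Volume V = 11.3 × 8.7 × 5.6 = 550.536 m³.
T = 0.161 V/A = 0.161·550.536/60.300 = 1.47 s.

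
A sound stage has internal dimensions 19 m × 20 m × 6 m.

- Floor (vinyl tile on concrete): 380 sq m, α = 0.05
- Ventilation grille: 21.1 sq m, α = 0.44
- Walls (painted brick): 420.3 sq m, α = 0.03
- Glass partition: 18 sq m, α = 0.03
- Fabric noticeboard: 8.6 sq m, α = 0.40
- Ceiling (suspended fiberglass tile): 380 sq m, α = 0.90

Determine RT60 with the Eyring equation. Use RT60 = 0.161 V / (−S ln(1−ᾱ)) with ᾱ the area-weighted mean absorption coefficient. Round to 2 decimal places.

0.79 sec

Total surface area S = 380 + 21.1 + 420.3 + 18 + 8.6 + 380 = 1228.0 sq m.
Absorption A = 380·0.05 + 21.1·0.44 + 420.3·0.03 + 18·0.03 + 8.6·0.40 + 380·0.90 = 386.873 sabins.
Mean coefficient ᾱ = A/S = 0.3150.
−S·ln(1−ᾱ) = −1228.0 × ln(1 − 0.3150) = 464.597.
V = 19 × 20 × 6 = 2280 m³.
RT60 = 0.161 × 2280 / 464.597 = 0.79 s.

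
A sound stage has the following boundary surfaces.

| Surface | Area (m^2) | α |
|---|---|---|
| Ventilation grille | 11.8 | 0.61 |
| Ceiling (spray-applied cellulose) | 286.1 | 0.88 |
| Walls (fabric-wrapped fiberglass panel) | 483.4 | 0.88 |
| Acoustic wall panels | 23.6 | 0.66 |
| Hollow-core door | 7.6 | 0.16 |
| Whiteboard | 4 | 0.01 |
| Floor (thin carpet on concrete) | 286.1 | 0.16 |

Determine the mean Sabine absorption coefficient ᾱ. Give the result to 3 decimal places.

S = Σ Sᵢ = 11.8 + 286.1 + 483.4 + 23.6 + 7.6 + 4 + 286.1 = 1102.6 m^2.
Σ(Sᵢαᵢ) = 11.8×0.61 + 286.1×0.88 + 483.4×0.88 + 23.6×0.66 + 7.6×0.16 + 4×0.01 + 286.1×0.16 = 746.966.
ᾱ = 746.966 / 1102.6 = 0.677.

0.677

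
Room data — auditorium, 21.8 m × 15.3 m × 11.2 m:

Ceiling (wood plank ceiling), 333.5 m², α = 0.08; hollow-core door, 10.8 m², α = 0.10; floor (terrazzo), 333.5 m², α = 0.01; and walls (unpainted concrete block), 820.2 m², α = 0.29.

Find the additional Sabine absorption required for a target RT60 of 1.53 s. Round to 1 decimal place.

Equivalent absorption area: A₁ = 333.5×0.08 + 10.8×0.10 + 333.5×0.01 + 820.2×0.29 = 268.953 m².
V = 3735.648 m³. Required absorption A₂ = 0.161 × 3735.648 / 1.53 = 393.098 sabins.
ΔA = A₂ − A₁ = 393.098 − 268.953 = 124.1 sabins.

124.1 sabins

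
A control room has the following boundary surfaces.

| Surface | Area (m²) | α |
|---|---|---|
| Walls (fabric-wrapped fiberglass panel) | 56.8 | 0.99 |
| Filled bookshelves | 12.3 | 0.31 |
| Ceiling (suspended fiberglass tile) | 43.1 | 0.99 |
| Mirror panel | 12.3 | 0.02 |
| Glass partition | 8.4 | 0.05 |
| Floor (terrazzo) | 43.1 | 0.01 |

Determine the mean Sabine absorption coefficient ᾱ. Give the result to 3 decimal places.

Total surface area S = 176.0 m².
Weighted sum Σ Sα = 103.811.
ᾱ = 103.811 / 176.0 = 0.590.

0.590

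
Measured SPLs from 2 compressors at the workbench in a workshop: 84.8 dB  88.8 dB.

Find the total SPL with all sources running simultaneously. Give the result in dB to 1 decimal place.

90.3 dB

Sum in the linear (power) domain: Σ 10^(Lᵢ/10) = 10^(84.8/10) + 10^(88.8/10) = 1.061e+09.
L_total = 10·log₁₀(1.061e+09) = 90.3 dB.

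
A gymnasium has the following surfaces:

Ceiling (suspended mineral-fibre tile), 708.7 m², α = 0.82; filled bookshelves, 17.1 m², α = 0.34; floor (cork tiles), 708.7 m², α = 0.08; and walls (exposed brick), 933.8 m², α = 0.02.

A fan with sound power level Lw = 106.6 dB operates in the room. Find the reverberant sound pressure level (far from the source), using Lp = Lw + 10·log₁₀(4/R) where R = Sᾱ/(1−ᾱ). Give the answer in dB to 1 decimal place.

83.0 dB

Σ(Sᵢαᵢ) = 708.7·0.82 + 17.1·0.34 + 708.7·0.08 + 933.8·0.02 = 662.320; total area S = 2368.3 m².
ᾱ = 662.320/2368.3 = 0.2797; R = Sᾱ/(1−ᾱ) = 662.320/(1−0.2797) = 919.506 m².
Lp = 106.6 + 10·log₁₀(4/919.506) = 106.6 + (-23.61) = 83.0 dB.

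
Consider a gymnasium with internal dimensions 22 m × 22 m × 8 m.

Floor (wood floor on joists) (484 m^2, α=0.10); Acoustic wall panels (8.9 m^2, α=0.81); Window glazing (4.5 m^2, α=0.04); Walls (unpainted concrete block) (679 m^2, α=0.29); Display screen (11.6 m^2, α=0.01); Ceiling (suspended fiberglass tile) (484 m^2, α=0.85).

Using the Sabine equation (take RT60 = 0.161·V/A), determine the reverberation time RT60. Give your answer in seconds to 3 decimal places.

0.939 s

A = Σ Sᵢαᵢ = 484×0.10 + 8.9×0.81 + 4.5×0.04 + 679×0.29 + 11.6×0.01 + 484×0.85 = 664.215 sabins.
Room volume: 3872 m³.
T = 0.161 V/A = 0.161·3872/664.215 = 0.939 s.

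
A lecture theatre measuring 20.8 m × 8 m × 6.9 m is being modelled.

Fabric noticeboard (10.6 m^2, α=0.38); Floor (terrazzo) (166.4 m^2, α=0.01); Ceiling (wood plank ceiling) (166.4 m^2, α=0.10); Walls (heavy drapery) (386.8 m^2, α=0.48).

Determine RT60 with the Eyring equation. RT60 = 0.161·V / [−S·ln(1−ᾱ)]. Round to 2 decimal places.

0.76 sec

S = Σ Sᵢ = 730.2 m^2.
Absorption A = 10.6·0.38 + 166.4·0.01 + 166.4·0.10 + 386.8·0.48 = 207.996 sabins.
ᾱ = 207.996 / 730.2 = 0.2848.
Eyring denominator: −S ln(1−ᾱ) = 244.758.
V = 20.8 × 8 × 6.9 = 1148.16 m³.
T = 0.161·V/[−S·ln(1−ᾱ)] = 0.161·1148.16/244.758 = 0.76 s.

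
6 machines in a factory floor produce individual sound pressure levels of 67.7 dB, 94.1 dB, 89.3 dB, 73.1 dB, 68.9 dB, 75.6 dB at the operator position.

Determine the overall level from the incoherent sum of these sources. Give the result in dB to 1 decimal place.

95.4 dB

Converting to relative power and adding: 10^(67.7/10) + 10^(94.1/10) + 10^(89.3/10) + 10^(73.1/10) + 10^(68.9/10) + 10^(75.6/10) = 3.492e+09.
L_total = 10·log₁₀(3.492e+09) = 95.4 dB.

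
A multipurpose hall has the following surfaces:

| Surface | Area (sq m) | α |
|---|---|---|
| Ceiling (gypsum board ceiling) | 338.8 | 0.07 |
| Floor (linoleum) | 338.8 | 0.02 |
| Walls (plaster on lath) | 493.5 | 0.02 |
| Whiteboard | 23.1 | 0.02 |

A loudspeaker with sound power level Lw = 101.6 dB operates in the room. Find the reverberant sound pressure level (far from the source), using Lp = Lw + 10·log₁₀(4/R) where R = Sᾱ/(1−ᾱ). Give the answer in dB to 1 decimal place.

91.4 dB

A = 40.824 sabins; S = 1194.2 sq m.
ᾱ = 40.824/1194.2 = 0.0342; R = Sᾱ/(1−ᾱ) = 40.824/(1−0.0342) = 42.270 sq m.
Lp = 101.6 + 10·log₁₀(4/42.270) = 101.6 + (-10.24) = 91.4 dB.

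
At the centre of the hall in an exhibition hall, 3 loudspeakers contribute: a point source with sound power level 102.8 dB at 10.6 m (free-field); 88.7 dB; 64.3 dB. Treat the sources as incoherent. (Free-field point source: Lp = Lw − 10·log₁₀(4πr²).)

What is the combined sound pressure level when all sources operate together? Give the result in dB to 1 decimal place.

88.8 dB

Source at 10.6 m: Lp = 102.8 − 10·log₁₀(4π·10.6²) = 102.8 − 10·log₁₀(1411.957) = 71.3 dB.
Sum in the linear (power) domain: Σ 10^(Lᵢ/10) = 10^(71.3/10) + 10^(88.7/10) + 10^(64.3/10) = 7.575e+08.
L_total = 10·log₁₀(7.575e+08) = 88.8 dB.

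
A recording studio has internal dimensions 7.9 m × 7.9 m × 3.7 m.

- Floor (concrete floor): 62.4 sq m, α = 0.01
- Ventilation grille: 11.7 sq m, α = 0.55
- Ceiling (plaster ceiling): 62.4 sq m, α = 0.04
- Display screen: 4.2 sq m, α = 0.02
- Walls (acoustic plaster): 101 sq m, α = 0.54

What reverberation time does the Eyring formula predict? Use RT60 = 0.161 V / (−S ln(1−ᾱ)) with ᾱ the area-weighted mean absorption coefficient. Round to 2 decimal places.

S = Σ Sᵢ = 241.7 sq m.
Σ(Sᵢαᵢ) = 62.4·0.01 + 11.7·0.55 + 62.4·0.04 + 4.2·0.02 + 101·0.54 = 64.179.
ᾱ = 64.179 / 241.7 = 0.2655.
Eyring denominator: −S ln(1−ᾱ) = 74.580.
V = 7.9 × 7.9 × 3.7 = 230.917 m³.
T = 0.161·V/[−S·ln(1−ᾱ)] = 0.161·230.917/74.580 = 0.50 s.

0.50 s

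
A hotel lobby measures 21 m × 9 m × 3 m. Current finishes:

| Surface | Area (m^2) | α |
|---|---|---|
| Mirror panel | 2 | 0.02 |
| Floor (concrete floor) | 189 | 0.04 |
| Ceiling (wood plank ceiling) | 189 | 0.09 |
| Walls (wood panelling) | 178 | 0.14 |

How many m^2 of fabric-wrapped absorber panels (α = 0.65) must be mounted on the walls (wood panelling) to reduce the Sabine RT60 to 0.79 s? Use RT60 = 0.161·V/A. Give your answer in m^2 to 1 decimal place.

Summing Sᵢαᵢ: 0.040 + 7.560 + 17.010 + 24.920 → A₁ = 49.530 sabins.
Required A₂ = 0.161·567/0.79 = 115.553 sabins.
ΔA needed = 115.553 − 49.530 = 66.023 sabins.
Each m^2 of panel replacing the walls (wood panelling) adds (0.65 − 0.14) = 0.51 sabins.
Panel area = 66.023 / 0.51 = 129.5 m^2.

129.5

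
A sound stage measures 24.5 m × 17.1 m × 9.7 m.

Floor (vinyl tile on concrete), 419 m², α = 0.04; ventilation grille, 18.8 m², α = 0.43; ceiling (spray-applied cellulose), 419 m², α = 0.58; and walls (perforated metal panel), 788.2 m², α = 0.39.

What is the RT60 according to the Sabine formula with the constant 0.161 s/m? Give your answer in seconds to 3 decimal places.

Equivalent absorption area: A = 419*0.04 + 18.8*0.43 + 419*0.58 + 788.2*0.39 = 575.262 m².
Volume V = 24.5 × 17.1 × 9.7 = 4063.815 m³.
T = 0.161 V/A = 0.161·4063.815/575.262 = 1.137 s.

1.137 sec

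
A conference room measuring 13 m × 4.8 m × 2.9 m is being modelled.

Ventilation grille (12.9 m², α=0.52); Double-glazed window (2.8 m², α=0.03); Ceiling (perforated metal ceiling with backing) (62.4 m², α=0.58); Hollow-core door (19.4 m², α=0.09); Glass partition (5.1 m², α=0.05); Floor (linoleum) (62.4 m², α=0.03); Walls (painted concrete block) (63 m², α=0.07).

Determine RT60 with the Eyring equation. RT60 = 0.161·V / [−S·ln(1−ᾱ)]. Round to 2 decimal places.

S = Σ Sᵢ = 228.0 m².
Absorption A = 12.9×0.52 + 2.8×0.03 + 62.4×0.58 + 19.4×0.09 + 5.1×0.05 + 62.4×0.03 + 63×0.07 = 51.267 sabins.
Mean coefficient ᾱ = A/S = 0.2249.
−S·ln(1−ᾱ) = −228.0 × ln(1 − 0.2249) = 58.086.
V = 13 × 4.8 × 2.9 = 180.96 m³.
RT60 = 0.161 × 180.96 / 58.086 = 0.50 s.

0.50 sec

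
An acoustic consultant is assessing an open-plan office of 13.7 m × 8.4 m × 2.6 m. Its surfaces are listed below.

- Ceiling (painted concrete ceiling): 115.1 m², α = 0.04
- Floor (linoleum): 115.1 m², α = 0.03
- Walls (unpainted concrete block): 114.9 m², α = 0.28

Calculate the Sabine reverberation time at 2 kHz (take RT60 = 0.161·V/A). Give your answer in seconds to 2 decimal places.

1.20 sec

Total absorption A = 115.1·0.04 + 115.1·0.03 + 114.9·0.28
  = 4.604 + 3.453 + 32.172 = 40.229 m² sabins.
V = 13.7·8.4·2.6 = 299.208 m³.
RT60 = 0.161 · V / A = 0.161 × 299.208 / 40.229 = 1.20 s.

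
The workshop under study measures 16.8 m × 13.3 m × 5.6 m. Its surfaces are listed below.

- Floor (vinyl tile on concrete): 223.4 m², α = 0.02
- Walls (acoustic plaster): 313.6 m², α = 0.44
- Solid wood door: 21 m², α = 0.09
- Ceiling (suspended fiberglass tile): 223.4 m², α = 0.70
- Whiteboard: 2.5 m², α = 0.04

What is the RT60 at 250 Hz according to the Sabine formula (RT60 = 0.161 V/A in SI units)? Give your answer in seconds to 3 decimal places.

0.670 sec

Equivalent absorption area: A = 223.4*0.02 + 313.6*0.44 + 21*0.09 + 223.4*0.70 + 2.5*0.04 = 300.822 m².
Room volume: 1251.264 m³.
T = 0.161 V/A = 0.161·1251.264/300.822 = 0.670 s.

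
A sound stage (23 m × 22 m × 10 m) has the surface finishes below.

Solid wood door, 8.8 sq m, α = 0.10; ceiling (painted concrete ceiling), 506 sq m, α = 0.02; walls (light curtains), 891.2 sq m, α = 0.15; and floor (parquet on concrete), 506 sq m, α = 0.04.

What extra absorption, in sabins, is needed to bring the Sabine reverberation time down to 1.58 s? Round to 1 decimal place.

Summing Sᵢαᵢ: 0.880 + 10.120 + 133.680 + 20.240 → A₁ = 164.920 sabins.
V = 5060 m³. Required absorption A₂ = 0.161 × 5060 / 1.58 = 515.608 sabins.
Shortfall: 515.608 − 164.920 = 350.7 sabins.

350.7 sabins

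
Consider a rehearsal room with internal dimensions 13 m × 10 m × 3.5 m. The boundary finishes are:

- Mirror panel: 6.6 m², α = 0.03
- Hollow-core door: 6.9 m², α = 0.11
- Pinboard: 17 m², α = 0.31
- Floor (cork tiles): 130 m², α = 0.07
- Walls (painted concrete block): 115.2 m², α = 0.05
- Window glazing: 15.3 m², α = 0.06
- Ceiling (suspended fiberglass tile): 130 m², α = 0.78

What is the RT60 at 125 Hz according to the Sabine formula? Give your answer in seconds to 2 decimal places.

A = Σ Sᵢαᵢ = 6.6*0.03 + 6.9*0.11 + 17*0.31 + 130*0.07 + 115.2*0.05 + 15.3*0.06 + 130*0.78 = 123.405 sabins.
Volume V = 13 × 10 × 3.5 = 455 m³.
Sabine: RT60 = 0.161 × 455 / 123.405 = 0.59 s.

0.59 sec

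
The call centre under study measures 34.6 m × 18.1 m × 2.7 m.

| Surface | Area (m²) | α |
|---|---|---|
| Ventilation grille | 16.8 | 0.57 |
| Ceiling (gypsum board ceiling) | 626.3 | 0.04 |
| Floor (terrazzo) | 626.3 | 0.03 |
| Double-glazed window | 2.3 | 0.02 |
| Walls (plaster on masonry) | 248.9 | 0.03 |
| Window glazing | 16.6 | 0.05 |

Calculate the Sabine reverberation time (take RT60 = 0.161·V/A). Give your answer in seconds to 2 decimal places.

4.41 s

Total absorption A = 16.8*0.57 + 626.3*0.04 + 626.3*0.03 + 2.3*0.02 + 248.9*0.03 + 16.6*0.05
  = 9.576 + 25.052 + 18.789 + 0.046 + 7.467 + 0.830 = 61.760 m² sabins.
Room volume: 1690.902 m³.
T = 0.161 V/A = 0.161·1690.902/61.760 = 4.41 s.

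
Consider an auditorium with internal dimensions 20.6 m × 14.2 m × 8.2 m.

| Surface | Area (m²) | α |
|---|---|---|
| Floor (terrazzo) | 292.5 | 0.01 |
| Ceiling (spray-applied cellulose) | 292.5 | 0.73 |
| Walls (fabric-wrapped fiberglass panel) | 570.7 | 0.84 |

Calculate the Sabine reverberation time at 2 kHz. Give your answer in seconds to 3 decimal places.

Summing Sᵢαᵢ: 2.925 + 213.525 + 479.388 → A = 695.838 sabins.
V = 20.6·14.2·8.2 = 2398.664 m³.
Sabine: RT60 = 0.161 × 2398.664 / 695.838 = 0.555 s.

0.555 s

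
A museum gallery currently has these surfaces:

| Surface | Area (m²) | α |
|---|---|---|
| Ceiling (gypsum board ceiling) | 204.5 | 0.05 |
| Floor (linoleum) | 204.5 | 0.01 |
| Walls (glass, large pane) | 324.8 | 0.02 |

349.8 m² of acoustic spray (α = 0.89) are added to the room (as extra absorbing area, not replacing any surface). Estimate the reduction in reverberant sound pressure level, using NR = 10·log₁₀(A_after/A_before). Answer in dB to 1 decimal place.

A_before = Σ Sᵢαᵢ = 204.5·0.05 + 204.5·0.01 + 324.8·0.02 = 18.766 sabins.
Treatment contributes 349.8·0.89 = 311.322 sabins.
A_after = 18.766 + 311.322 = 330.088 sabins.
NR = 10·log₁₀(330.088/18.766) = 12.5 dB.

12.5 dB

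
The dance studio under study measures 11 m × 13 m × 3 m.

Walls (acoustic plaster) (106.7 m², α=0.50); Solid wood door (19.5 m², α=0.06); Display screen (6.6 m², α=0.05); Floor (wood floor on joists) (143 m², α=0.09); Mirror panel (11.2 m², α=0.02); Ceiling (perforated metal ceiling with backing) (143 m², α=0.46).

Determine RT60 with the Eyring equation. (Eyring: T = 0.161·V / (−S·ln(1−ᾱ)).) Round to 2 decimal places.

S = Σ Sᵢ = 430.0 m².
Σ(Sᵢαᵢ) = 106.7·0.50 + 19.5·0.06 + 6.6·0.05 + 143·0.09 + 11.2·0.02 + 143·0.46 = 133.724.
Mean coefficient ᾱ = A/S = 0.3110.
Eyring denominator: −S ln(1−ᾱ) = 160.181.
V = 11 × 13 × 3 = 429 m³.
RT60 = 0.161 × 429 / 160.181 = 0.43 s.

0.43 s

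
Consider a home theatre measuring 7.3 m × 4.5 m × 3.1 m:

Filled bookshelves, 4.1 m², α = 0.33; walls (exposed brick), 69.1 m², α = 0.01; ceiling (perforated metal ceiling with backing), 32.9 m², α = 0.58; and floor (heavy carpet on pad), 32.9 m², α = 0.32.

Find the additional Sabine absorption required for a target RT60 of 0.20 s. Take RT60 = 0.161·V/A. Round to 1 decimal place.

Summing Sᵢαᵢ: 1.353 + 0.691 + 19.082 + 10.528 → A₁ = 31.654 sabins.
For T = 0.20 s, need A₂ = 0.161·V/T = 0.161·101.835/0.20 = 81.977 sabins.
Shortfall: 81.977 − 31.654 = 50.3 sabins.

50.3 sabins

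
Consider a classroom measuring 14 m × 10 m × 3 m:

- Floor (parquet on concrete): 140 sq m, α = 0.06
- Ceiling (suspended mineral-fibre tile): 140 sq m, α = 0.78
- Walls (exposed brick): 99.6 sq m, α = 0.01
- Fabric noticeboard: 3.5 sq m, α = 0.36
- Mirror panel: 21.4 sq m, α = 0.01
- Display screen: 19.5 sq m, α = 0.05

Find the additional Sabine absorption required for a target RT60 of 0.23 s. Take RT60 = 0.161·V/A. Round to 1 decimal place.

Total absorption A₁ = 140×0.06 + 140×0.78 + 99.6×0.01 + 3.5×0.36 + 21.4×0.01 + 19.5×0.05
  = 8.400 + 109.200 + 0.996 + 1.260 + 0.214 + 0.975 = 121.045 sq m sabins.
For T = 0.23 s, need A₂ = 0.161·V/T = 0.161·420/0.23 = 294.000 sabins.
ΔA = A₂ − A₁ = 294.000 − 121.045 = 173.0 sabins.

173.0 sabins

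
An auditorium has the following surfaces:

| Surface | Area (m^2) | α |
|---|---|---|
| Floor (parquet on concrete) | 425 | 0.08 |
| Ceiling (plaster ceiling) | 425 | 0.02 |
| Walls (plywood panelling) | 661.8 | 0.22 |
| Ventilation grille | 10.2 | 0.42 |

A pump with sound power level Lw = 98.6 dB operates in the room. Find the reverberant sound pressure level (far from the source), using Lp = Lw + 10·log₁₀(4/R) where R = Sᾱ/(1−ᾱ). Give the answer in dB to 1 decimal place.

A = 192.380 sabins; S = 1522.0 m^2.
ᾱ = 192.380/1522.0 = 0.1264; R = Sᾱ/(1−ᾱ) = 192.380/(1−0.1264) = 220.215 m^2.
Lp = Lw + 10 log₁₀(4/R) = 98.6 -17.41 = 81.2 dB.

81.2 dB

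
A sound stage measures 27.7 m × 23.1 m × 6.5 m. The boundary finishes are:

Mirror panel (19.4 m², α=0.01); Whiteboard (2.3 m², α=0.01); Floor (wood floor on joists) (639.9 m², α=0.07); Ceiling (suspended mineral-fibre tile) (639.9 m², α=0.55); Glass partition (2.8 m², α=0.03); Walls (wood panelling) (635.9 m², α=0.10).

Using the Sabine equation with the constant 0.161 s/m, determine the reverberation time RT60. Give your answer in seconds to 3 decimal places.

A = Σ Sᵢαᵢ = 19.4×0.01 + 2.3×0.01 + 639.9×0.07 + 639.9×0.55 + 2.8×0.03 + 635.9×0.10 = 460.629 sabins.
Room volume: 4159.155 m³.
T = 0.161 V/A = 0.161·4159.155/460.629 = 1.454 s.

1.454 seconds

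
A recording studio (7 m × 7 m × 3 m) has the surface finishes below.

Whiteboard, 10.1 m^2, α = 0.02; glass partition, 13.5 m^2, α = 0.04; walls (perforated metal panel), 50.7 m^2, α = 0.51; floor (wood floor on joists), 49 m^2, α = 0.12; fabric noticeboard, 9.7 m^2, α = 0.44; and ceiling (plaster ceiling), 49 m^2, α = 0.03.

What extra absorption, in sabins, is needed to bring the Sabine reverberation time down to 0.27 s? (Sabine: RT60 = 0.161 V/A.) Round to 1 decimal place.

A₁ = Σ Sᵢαᵢ = 10.1×0.02 + 13.5×0.04 + 50.7×0.51 + 49×0.12 + 9.7×0.44 + 49×0.03 = 38.217 sabins.
Target A₂ = 0.161·147/0.27 = 87.656 sabins (V = 147 m³).
Additional absorption ΔA = 87.656 − 38.217 = 49.4 sabins.

49.4 sabins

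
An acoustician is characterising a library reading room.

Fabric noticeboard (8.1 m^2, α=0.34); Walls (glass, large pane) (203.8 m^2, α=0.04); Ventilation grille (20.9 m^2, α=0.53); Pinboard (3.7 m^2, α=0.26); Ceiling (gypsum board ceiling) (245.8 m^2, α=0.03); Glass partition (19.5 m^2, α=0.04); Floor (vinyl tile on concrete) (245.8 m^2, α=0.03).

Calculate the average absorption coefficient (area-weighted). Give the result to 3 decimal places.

Total surface area S = 747.6 m^2.
Weighted sum Σ Sα = 38.473.
ᾱ = A/S = 0.051.

0.051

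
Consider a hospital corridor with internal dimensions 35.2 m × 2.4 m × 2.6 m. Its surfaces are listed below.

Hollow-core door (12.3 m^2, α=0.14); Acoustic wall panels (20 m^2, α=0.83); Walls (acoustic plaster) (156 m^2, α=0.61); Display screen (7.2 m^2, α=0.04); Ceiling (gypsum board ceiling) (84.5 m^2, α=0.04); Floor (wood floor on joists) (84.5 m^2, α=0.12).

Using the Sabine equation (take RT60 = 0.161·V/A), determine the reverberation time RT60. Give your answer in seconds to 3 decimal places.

A = Σ Sᵢαᵢ = 12.3·0.14 + 20·0.83 + 156·0.61 + 7.2·0.04 + 84.5·0.04 + 84.5·0.12 = 127.290 sabins.
Room volume: 219.648 m³.
RT60 = 0.161 · V / A = 0.161 × 219.648 / 127.290 = 0.278 s.

0.278 seconds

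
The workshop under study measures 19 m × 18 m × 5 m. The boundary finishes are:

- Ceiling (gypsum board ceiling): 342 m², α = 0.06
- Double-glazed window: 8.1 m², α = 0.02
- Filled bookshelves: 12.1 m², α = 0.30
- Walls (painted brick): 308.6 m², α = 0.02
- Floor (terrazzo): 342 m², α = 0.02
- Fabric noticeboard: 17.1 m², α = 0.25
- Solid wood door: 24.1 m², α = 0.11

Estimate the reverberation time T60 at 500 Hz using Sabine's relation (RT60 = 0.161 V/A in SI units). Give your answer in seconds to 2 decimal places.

6.22 sec

Summing Sᵢαᵢ: 20.520 + 0.162 + 3.630 + 6.172 + 6.840 + 4.275 + 2.651 → A = 44.250 sabins.
Volume V = 19 × 18 × 5 = 1710 m³.
T = 0.161 V/A = 0.161·1710/44.250 = 6.22 s.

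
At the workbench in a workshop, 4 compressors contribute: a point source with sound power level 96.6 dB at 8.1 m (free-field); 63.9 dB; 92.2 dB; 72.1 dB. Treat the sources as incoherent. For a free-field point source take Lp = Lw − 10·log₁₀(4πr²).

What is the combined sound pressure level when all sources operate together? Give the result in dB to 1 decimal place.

92.3 dB

Source at 8.1 m: Lp = 96.6 − 10·log₁₀(4π·8.1²) = 96.6 − 10·log₁₀(824.480) = 67.4 dB.
Converting to relative power and adding: 10^(67.4/10) + 10^(63.9/10) + 10^(92.2/10) + 10^(72.1/10) = 1.684e+09.
Combined level = 10 log₁₀(1.684e+09) = 92.3 dB.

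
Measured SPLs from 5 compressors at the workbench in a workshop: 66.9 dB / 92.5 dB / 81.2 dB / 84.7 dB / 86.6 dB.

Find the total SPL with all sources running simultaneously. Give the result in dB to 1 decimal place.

94.3 dB

Σ 10^(Lᵢ/10) = 2.667e+09.
Back to dB: 10·log₁₀ Σ = 94.3 dB.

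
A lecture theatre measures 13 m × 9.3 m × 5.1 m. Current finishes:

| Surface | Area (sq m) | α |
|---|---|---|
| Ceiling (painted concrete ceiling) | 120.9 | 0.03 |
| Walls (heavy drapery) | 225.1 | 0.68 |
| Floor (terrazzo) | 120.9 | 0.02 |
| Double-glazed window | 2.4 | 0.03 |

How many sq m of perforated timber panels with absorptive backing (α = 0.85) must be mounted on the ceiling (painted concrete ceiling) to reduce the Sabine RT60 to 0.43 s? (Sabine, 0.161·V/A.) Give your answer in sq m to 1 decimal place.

87.4

A₁ = Σ Sᵢαᵢ = 120.9×0.03 + 225.1×0.68 + 120.9×0.02 + 2.4×0.03 = 159.185 sabins.
V = 616.59 m³. Target absorption A₂ = 0.161 × 616.59 / 0.43 = 230.863 sabins.
ΔA needed = 230.863 − 159.185 = 71.678 sabins.
Net gain per sq m: Δα = 0.85 − 0.03 = 0.82.
Panel area = 71.678 / 0.82 = 87.4 sq m.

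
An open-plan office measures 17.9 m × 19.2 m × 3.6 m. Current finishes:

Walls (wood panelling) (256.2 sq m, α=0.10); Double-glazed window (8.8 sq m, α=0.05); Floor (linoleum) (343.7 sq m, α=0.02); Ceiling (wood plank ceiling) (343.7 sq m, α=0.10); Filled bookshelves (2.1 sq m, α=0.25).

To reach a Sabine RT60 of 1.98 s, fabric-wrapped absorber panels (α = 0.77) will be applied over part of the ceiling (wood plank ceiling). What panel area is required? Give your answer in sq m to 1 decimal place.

48.9

Total absorption A₁ = 256.2*0.10 + 8.8*0.05 + 343.7*0.02 + 343.7*0.10 + 2.1*0.25
  = 25.620 + 0.440 + 6.874 + 34.370 + 0.525 = 67.829 sq m sabins.
Required A₂ = 0.161·1237.248/1.98 = 100.605 sabins.
Absorption to add: 100.605 − 67.829 = 32.776 sabins.
Net gain per sq m: Δα = 0.77 − 0.10 = 0.67.
Panel area = 32.776 / 0.67 = 48.9 sq m.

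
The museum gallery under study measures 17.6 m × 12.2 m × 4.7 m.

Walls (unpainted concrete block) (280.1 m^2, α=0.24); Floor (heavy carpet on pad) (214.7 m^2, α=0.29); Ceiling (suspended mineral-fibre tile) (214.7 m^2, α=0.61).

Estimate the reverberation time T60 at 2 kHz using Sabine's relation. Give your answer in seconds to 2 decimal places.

Summing Sᵢαᵢ: 67.224 + 62.263 + 130.967 → A = 260.454 sabins.
Volume V = 17.6 × 12.2 × 4.7 = 1009.184 m³.
Sabine: RT60 = 0.161 × 1009.184 / 260.454 = 0.62 s.

0.62 seconds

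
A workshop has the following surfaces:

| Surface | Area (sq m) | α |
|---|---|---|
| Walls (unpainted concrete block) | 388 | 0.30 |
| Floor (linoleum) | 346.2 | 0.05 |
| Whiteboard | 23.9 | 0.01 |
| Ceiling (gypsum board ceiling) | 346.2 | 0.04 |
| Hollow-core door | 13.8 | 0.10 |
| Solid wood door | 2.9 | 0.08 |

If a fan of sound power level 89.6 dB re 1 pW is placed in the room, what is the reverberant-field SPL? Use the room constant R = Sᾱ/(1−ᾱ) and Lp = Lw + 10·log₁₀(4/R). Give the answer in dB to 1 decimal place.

73.3 dB

A = 149.409 sabins; S = 1121.0 sq m.
ᾱ = 0.1333, so room constant R = A/(1−ᾱ) = 172.388 sq m.
Lp = 89.6 + 10·log₁₀(4/172.388) = 89.6 + (-16.34) = 73.3 dB.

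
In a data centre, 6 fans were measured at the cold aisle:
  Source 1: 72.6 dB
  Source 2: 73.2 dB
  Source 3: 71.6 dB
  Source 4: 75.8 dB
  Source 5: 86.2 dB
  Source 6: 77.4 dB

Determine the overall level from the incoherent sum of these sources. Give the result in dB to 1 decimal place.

87.5 dB

Sum in the linear (power) domain: Σ 10^(Lᵢ/10) = 10^(72.6/10) + 10^(73.2/10) + 10^(71.6/10) + 10^(75.8/10) + 10^(86.2/10) + 10^(77.4/10) = 5.634e+08.
Combined level = 10 log₁₀(5.634e+08) = 87.5 dB.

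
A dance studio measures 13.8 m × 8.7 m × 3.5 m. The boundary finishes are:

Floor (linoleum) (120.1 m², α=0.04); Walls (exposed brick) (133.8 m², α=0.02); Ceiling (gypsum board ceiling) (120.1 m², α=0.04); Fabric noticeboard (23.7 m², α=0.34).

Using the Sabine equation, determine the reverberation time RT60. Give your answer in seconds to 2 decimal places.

3.33 s

Equivalent absorption area: A = 120.1×0.04 + 133.8×0.02 + 120.1×0.04 + 23.7×0.34 = 20.342 m².
V = 13.8·8.7·3.5 = 420.21 m³.
RT60 = 0.161 · V / A = 0.161 × 420.21 / 20.342 = 3.33 s.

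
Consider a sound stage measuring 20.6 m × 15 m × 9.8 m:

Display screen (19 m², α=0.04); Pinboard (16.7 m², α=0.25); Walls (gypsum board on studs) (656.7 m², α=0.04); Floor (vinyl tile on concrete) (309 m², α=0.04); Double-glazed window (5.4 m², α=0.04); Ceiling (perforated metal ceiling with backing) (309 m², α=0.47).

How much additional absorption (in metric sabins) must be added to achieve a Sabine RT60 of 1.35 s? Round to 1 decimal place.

Equivalent absorption area: A₁ = 19×0.04 + 16.7×0.25 + 656.7×0.04 + 309×0.04 + 5.4×0.04 + 309×0.47 = 189.009 m².
V = 3028.2 m³. Required absorption A₂ = 0.161 × 3028.2 / 1.35 = 361.141 sabins.
Shortfall: 361.141 − 189.009 = 172.1 sabins.

172.1 sabins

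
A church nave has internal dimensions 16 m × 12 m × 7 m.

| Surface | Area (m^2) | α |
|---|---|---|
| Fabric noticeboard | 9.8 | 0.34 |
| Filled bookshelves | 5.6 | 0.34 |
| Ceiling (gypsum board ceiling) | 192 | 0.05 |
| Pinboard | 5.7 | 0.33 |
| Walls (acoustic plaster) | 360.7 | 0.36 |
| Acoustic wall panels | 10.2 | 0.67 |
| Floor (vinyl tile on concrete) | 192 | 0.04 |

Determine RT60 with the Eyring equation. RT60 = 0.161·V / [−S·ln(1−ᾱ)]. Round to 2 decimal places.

1.20 s

S = Σ Sᵢ = 776.0 m^2.
Σ(Sᵢαᵢ) = 9.8·0.34 + 5.6·0.34 + 192·0.05 + 5.7·0.33 + 360.7·0.36 + 10.2·0.67 + 192·0.04 = 161.083.
ᾱ = 161.083 / 776.0 = 0.2076.
Eyring denominator: −S ln(1−ᾱ) = 180.567.
V = 16 × 12 × 7 = 1344 m³.
T = 0.161·V/[−S·ln(1−ᾱ)] = 0.161·1344/180.567 = 1.20 s.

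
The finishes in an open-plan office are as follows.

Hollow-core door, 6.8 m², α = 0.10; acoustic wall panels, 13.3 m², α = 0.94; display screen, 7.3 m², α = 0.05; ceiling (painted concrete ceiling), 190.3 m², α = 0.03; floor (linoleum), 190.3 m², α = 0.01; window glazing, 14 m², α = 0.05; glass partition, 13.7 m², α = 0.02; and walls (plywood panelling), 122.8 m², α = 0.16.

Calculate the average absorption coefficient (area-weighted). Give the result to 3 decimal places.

S = Σ Sᵢ = 6.8 + 13.3 + 7.3 + 190.3 + 190.3 + 14 + 13.7 + 122.8 = 558.5 m².
Σ(Sᵢαᵢ) = 6.8*0.10 + 13.3*0.94 + 7.3*0.05 + 190.3*0.03 + 190.3*0.01 + 14*0.05 + 13.7*0.02 + 122.8*0.16 = 41.781.
ᾱ = 41.781 / 558.5 = 0.075.

0.075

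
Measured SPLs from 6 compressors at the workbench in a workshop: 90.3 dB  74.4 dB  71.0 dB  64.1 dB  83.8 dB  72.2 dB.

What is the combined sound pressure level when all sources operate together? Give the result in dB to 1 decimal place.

Sum in the linear (power) domain: Σ 10^(Lᵢ/10) = 10^(90.3/10) + 10^(74.4/10) + 10^(71.0/10) + 10^(64.1/10) + 10^(83.8/10) + 10^(72.2/10) = 1.371e+09.
Combined level = 10 log₁₀(1.371e+09) = 91.4 dB.

91.4 dB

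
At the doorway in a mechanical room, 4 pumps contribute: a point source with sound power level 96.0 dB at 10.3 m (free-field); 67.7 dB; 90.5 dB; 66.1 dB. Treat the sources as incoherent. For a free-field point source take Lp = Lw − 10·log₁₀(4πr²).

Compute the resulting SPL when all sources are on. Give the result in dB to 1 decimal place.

90.5 dB

Source at 10.3 m: Lp = 96.0 − 10·log₁₀(4π·10.3²) = 96.0 − 10·log₁₀(1333.166) = 64.8 dB.
Converting to relative power and adding: 10^(64.8/10) + 10^(67.7/10) + 10^(90.5/10) + 10^(66.1/10) = 1.135e+09.
L_total = 10·log₁₀(1.135e+09) = 90.5 dB.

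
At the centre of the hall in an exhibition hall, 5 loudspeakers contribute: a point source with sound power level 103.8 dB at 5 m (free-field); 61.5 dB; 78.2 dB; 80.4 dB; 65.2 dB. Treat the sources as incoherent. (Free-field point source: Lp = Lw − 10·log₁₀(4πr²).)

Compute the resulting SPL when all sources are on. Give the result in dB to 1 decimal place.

84.1 dB

Source at 5 m: Lp = 103.8 − 10·log₁₀(4π·5²) = 103.8 − 10·log₁₀(314.159) = 78.8 dB.
Σ 10^(Lᵢ/10) = 2.563e+08.
Combined level = 10 log₁₀(2.563e+08) = 84.1 dB.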